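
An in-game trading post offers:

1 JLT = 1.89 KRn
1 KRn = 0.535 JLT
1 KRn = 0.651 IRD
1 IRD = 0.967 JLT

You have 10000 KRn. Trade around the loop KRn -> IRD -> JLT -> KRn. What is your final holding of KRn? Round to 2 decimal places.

10000 KRn × 0.651 = 6510 IRD
6510 IRD × 0.967 = 6295.17 JLT
6295.17 JLT × 1.89 = 11897.8713 KRn

11897.87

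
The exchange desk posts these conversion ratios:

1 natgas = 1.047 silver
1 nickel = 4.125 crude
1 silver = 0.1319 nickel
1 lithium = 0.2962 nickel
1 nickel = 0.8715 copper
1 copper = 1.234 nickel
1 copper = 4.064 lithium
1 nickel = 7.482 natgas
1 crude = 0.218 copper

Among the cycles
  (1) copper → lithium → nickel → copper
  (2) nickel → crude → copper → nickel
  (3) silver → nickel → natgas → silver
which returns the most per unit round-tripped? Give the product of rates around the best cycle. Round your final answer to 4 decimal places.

1.1097

(1) 4.064 × 0.2962 × 0.8715 = 1.04907
(2) 4.125 × 0.218 × 1.234 = 1.10967
(3) 0.1319 × 7.482 × 1.047 = 1.03326
Highest is cycle (2) at 1.1097 (>1, arbitrage).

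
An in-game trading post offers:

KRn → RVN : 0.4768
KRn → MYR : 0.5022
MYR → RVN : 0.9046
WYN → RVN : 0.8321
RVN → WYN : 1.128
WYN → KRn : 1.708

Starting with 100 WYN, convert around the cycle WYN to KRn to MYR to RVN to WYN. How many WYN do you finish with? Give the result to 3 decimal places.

100 WYN × 1.708 = 170.8 KRn
170.8 KRn × 0.5022 = 85.77576 MYR
85.77576 MYR × 0.9046 = 77.592752496 RVN
77.592752496 RVN × 1.128 = 87.524624815488 WYN

87.525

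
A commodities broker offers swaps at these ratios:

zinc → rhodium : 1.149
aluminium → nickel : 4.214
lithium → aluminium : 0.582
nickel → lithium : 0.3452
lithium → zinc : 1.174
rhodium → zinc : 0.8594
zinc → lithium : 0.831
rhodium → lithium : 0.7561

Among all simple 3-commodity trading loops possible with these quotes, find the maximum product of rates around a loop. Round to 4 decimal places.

lithium→zinc→rhodium→lithium: 1.174 × 1.149 × 0.7561 = 1.01992
lithium→aluminium→nickel→lithium: 0.582 × 4.214 × 0.3452 = 0.84662
Maximum is lithium→zinc→rhodium→lithium at 1.0199; arbitrage exists.

1.0199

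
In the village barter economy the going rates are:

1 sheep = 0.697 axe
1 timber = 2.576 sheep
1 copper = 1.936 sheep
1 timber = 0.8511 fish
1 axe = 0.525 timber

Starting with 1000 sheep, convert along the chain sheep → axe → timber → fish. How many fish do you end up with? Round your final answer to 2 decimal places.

1000 sheep × 0.697 = 697 axe
697 axe × 0.525 = 365.925 timber
365.925 timber × 0.8511 = 311.4387675 fish

311.44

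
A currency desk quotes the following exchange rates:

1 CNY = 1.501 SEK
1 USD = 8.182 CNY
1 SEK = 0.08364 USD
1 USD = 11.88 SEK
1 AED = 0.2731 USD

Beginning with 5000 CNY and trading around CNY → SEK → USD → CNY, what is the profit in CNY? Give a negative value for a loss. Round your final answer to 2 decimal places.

5000 CNY × 1.501 = 7505 SEK
7505 SEK × 0.08364 = 627.7182 USD
627.7182 USD × 8.182 = 5135.9903124 CNY
Net change: 5135.9903124 − 5000 = 135.9903124 CNY

135.99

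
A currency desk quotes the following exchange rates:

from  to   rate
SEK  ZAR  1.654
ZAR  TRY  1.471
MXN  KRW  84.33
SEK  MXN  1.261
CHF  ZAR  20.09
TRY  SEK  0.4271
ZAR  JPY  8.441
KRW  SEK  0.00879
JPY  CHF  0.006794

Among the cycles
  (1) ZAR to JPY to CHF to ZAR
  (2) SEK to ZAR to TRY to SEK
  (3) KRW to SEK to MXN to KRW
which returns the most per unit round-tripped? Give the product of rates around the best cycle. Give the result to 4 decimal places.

(1) 8.441 × 0.006794 × 20.09 = 1.15212
(2) 1.654 × 1.471 × 0.4271 = 1.03915
(3) 0.00879 × 1.261 × 84.33 = 0.93473
Highest is cycle (1) at 1.1521 (>1, arbitrage).

1.1521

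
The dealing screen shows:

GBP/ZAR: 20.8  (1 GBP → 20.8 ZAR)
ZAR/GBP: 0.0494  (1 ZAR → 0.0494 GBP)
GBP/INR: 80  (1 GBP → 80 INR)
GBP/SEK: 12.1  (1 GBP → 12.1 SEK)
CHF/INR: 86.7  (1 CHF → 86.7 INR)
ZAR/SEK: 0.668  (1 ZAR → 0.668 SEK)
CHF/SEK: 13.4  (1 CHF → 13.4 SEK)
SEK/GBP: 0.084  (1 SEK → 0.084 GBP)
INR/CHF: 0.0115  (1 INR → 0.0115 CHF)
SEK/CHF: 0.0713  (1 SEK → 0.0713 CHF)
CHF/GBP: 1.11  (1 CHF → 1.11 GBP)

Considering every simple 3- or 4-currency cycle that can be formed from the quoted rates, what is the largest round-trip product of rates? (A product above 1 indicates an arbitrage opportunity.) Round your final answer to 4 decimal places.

1.1671

ZAR→SEK→GBP→ZAR: 0.668 × 0.084 × 20.8 = 1.16713
ZAR→SEK→CHF→GBP→ZAR: 0.668 × 0.0713 × 1.11 × 20.8 = 1.09964
GBP→INR→CHF→SEK→GBP: 80 × 0.0115 × 13.4 × 0.084 = 1.03555
GBP→INR→CHF→GBP: 80 × 0.0115 × 1.11 = 1.02120
GBP→SEK→CHF→GBP: 12.1 × 0.0713 × 1.11 = 0.95763
Maximum is ZAR→SEK→GBP→ZAR at 1.1671; arbitrage exists.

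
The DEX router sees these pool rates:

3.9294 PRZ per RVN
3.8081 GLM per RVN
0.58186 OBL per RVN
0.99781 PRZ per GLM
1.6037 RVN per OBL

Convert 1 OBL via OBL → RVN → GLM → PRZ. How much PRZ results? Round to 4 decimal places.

1 OBL × 1.6037 = 1.6037 RVN
1.6037 RVN × 3.8081 = 6.10704997 GLM
6.10704997 GLM × 0.99781 = 6.0936755305657 PRZ

6.0937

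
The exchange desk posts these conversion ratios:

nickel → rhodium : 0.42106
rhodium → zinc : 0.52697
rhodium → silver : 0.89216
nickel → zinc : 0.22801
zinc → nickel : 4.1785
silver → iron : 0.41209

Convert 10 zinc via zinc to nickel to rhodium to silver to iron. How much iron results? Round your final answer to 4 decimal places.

10 zinc × 4.1785 = 41.785 nickel
41.785 nickel × 0.42106 = 17.5939921 rhodium
17.5939921 rhodium × 0.89216 = 15.696655991936 silver
15.696655991936 silver × 0.41209 = 6.46843496771690624 iron

6.4684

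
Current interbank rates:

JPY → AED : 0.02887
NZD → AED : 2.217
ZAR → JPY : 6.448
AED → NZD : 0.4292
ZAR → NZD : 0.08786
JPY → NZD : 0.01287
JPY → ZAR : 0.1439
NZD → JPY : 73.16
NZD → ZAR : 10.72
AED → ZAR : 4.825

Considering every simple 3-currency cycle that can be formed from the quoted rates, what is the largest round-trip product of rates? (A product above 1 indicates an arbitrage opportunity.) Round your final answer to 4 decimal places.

0.9398

ZAR→NZD→AED→ZAR: 0.08786 × 2.217 × 4.825 = 0.93984
ZAR→NZD→JPY→ZAR: 0.08786 × 73.16 × 0.1439 = 0.92497
AED→NZD→JPY→AED: 0.4292 × 73.16 × 0.02887 = 0.90653
ZAR→JPY→AED→ZAR: 6.448 × 0.02887 × 4.825 = 0.89819
ZAR→JPY→NZD→ZAR: 6.448 × 0.01287 × 10.72 = 0.88961
Maximum is ZAR→NZD→AED→ZAR at 0.9398; no arbitrage — every cycle loses value.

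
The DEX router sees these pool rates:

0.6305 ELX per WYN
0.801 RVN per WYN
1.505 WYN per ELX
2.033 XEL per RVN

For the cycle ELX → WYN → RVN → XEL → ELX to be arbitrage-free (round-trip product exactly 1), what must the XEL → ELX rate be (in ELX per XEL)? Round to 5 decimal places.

Known legs of the cycle: 1.505 × 0.801 × 2.033 = 2.450791665
For no arbitrage the full-cycle product must be 1, so the missing rate is 1 / 2.450791665 ≈ 0.4080314.

0.40803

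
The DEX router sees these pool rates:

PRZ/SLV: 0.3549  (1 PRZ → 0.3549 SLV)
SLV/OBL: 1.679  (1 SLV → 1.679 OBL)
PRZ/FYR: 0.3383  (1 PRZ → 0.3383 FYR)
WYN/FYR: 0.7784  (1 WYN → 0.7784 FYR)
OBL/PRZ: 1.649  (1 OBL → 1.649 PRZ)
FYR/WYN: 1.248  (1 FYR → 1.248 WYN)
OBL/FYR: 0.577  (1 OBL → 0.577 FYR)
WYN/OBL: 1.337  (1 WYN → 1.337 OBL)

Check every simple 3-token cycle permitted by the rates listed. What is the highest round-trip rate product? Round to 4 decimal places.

SLV→OBL→PRZ→SLV: 1.679 × 1.649 × 0.3549 = 0.98260
OBL→FYR→WYN→OBL: 0.577 × 1.248 × 1.337 = 0.96277
Maximum is SLV→OBL→PRZ→SLV at 0.9826; no arbitrage — every cycle loses value.

0.9826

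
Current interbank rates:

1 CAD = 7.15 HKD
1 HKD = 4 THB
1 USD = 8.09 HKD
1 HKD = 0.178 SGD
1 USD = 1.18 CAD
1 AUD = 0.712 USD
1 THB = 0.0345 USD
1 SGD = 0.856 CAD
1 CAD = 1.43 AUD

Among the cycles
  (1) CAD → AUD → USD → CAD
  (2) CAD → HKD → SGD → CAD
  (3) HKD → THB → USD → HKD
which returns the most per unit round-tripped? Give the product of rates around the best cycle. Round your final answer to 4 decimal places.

1.2014

(1) 1.43 × 0.712 × 1.18 = 1.20143
(2) 7.15 × 0.178 × 0.856 = 1.08943
(3) 4 × 0.0345 × 8.09 = 1.11642
Highest is cycle (1) at 1.2014 (>1, arbitrage).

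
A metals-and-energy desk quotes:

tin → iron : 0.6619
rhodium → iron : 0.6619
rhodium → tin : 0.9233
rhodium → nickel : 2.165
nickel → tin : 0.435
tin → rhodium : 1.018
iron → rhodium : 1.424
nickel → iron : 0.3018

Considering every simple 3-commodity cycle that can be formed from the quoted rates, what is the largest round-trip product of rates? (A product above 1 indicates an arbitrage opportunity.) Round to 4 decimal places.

0.9587

nickel→tin→rhodium→nickel: 0.435 × 1.018 × 2.165 = 0.95873
nickel→iron→rhodium→nickel: 0.3018 × 1.424 × 2.165 = 0.93044
rhodium→tin→iron→rhodium: 0.9233 × 0.6619 × 1.424 = 0.87025
Maximum is nickel→tin→rhodium→nickel at 0.9587; no arbitrage — every cycle loses value.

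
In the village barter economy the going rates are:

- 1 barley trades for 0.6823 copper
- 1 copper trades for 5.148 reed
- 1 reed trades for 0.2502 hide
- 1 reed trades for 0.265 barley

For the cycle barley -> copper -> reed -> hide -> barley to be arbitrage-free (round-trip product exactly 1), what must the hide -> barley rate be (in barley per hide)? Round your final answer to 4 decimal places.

Known legs of the cycle: 0.6823 × 5.148 × 0.2502 = 0.87882259608
For no arbitrage the full-cycle product must be 1, so the missing rate is 1 / 0.87882259608 ≈ 1.137886.

1.1379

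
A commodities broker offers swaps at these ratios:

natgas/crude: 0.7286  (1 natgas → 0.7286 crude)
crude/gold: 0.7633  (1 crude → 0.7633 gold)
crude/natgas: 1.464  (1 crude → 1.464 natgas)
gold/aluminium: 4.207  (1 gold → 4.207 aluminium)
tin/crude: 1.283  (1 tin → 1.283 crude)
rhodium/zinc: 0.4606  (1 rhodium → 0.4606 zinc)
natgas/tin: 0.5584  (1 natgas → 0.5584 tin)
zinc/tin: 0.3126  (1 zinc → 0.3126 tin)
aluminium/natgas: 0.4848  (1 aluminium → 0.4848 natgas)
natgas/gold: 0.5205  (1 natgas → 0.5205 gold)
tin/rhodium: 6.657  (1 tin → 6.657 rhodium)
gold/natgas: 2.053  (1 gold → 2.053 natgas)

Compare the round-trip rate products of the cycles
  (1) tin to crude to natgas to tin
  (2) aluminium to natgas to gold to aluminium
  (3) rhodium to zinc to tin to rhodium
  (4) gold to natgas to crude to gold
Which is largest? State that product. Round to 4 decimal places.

(1) 1.283 × 1.464 × 0.5584 = 1.04885
(2) 0.4848 × 0.5205 × 4.207 = 1.06159
(3) 0.4606 × 0.3126 × 6.657 = 0.95850
(4) 2.053 × 0.7286 × 0.7633 = 1.14176
Highest is cycle (4) at 1.1418 (>1, arbitrage).

1.1418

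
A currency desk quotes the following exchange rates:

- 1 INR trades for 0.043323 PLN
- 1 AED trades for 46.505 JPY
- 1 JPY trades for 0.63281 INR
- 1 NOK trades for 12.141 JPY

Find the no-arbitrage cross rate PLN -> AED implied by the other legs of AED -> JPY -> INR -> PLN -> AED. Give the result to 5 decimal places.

Known legs of the cycle: 46.505 × 0.63281 × 0.043323 = 1.27494516093315
For no arbitrage the full-cycle product must be 1, so the missing rate is 1 / 1.27494516093315 ≈ 0.7843475.

0.78435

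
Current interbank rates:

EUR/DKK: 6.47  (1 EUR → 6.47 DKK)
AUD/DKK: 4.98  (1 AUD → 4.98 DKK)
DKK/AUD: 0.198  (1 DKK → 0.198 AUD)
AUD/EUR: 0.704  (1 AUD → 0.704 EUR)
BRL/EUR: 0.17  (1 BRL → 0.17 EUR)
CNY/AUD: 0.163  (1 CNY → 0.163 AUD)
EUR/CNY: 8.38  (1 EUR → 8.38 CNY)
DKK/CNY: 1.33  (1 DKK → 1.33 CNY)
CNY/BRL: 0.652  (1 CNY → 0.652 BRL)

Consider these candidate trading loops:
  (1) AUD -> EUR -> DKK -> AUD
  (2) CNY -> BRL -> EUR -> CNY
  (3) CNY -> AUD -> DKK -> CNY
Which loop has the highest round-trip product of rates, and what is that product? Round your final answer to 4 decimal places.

1.0796

(1) 0.704 × 6.47 × 0.198 = 0.90187
(2) 0.652 × 0.17 × 8.38 = 0.92884
(3) 0.163 × 4.98 × 1.33 = 1.07961
Highest is cycle (3) at 1.0796 (>1, arbitrage).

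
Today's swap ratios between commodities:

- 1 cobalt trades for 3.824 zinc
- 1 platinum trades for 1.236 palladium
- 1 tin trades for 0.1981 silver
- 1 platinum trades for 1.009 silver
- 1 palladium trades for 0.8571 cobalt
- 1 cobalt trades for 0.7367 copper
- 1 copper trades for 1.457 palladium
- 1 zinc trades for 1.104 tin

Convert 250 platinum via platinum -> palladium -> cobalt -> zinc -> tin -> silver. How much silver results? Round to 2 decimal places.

250 platinum × 1.236 = 309 palladium
309 palladium × 0.8571 = 264.8439 cobalt
264.8439 cobalt × 3.824 = 1012.7630736 zinc
1012.7630736 zinc × 1.104 = 1118.0904332544 tin
1118.0904332544 tin × 0.1981 = 221.49371482769664 silver

221.49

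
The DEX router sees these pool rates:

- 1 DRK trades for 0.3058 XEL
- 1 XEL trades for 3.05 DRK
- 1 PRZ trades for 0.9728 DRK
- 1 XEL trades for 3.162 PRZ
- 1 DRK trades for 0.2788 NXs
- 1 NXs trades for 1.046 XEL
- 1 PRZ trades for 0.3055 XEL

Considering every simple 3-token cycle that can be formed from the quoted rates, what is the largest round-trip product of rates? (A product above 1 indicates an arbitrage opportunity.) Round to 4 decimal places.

0.9406

XEL→PRZ→DRK→XEL: 3.162 × 0.9728 × 0.3058 = 0.94064
XEL→DRK→NXs→XEL: 3.05 × 0.2788 × 1.046 = 0.88946
Maximum is XEL→PRZ→DRK→XEL at 0.9406; no arbitrage — every cycle loses value.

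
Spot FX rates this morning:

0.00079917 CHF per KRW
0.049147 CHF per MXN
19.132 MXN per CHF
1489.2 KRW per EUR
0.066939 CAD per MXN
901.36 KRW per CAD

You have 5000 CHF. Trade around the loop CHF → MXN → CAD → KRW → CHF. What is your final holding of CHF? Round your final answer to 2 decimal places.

5000 CHF × 19.132 = 95660 MXN
95660 MXN × 0.066939 = 6403.38474 CAD
6403.38474 CAD × 901.36 = 5771754.8692464 KRW
5771754.8692464 KRW × 0.00079917 = 4612.613338855645488 CHF

4612.61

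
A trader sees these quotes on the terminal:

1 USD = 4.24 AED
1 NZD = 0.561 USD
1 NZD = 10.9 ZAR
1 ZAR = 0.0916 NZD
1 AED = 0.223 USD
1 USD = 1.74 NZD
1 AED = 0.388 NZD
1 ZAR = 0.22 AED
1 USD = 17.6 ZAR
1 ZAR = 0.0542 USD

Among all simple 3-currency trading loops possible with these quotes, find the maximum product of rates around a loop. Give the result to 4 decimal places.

1.0280

USD→NZD→ZAR→USD: 1.74 × 10.9 × 0.0542 = 1.02796
ZAR→AED→NZD→ZAR: 0.22 × 0.388 × 10.9 = 0.93042
USD→AED→NZD→USD: 4.24 × 0.388 × 0.561 = 0.92291
USD→ZAR→NZD→USD: 17.6 × 0.0916 × 0.561 = 0.90442
USD→ZAR→AED→USD: 17.6 × 0.22 × 0.223 = 0.86346
Maximum is USD→NZD→ZAR→USD at 1.0280; arbitrage exists.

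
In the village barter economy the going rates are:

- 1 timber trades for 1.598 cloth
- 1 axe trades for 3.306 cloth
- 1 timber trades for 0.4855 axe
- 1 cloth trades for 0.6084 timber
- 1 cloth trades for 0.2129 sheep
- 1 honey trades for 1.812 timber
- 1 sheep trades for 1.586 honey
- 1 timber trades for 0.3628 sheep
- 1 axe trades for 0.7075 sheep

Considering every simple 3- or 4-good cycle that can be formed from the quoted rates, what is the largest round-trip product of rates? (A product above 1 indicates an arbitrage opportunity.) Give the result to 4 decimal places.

honey→timber→sheep→honey: 1.812 × 0.3628 × 1.586 = 1.04263
axe→sheep→honey→timber→axe: 0.7075 × 1.586 × 1.812 × 0.4855 = 0.98714
honey→timber→cloth→sheep→honey: 1.812 × 1.598 × 0.2129 × 1.586 = 0.97772
axe→cloth→timber→axe: 3.306 × 0.6084 × 0.4855 = 0.97652
Maximum is honey→timber→sheep→honey at 1.0426; arbitrage exists.

1.0426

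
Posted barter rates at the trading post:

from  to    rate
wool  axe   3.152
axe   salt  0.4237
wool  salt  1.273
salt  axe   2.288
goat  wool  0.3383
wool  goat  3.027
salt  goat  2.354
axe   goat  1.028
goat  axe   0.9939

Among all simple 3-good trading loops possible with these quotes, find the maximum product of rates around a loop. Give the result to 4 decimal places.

axe→goat→wool→axe: 1.028 × 0.3383 × 3.152 = 1.09618
goat→wool→salt→goat: 0.3383 × 1.273 × 2.354 = 1.01376
axe→salt→goat→axe: 0.4237 × 2.354 × 0.9939 = 0.99131
Maximum is axe→goat→wool→axe at 1.0962; arbitrage exists.

1.0962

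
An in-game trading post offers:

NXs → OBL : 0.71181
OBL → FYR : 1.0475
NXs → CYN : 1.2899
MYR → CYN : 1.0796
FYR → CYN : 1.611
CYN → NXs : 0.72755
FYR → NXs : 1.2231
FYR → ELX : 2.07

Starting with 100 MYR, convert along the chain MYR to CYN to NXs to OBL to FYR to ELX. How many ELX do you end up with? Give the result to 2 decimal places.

121.23

100 MYR × 1.0796 = 107.96 CYN
107.96 CYN × 0.72755 = 78.546298 NXs
78.546298 NXs × 0.71181 = 55.91004037938 OBL
55.91004037938 OBL × 1.0475 = 58.56576729740055 FYR
58.56576729740055 FYR × 2.07 = 121.2311383056191385 ELX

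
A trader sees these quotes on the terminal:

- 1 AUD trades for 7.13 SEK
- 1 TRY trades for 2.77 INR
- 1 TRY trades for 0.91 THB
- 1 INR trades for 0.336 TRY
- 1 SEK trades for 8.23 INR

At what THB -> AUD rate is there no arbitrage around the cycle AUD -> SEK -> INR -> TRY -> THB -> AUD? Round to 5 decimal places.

Known legs of the cycle: 7.13 × 8.23 × 0.336 × 0.91 = 17.941966224
For no arbitrage the full-cycle product must be 1, so the missing rate is 1 / 17.941966224 ≈ 0.0557353.

0.05574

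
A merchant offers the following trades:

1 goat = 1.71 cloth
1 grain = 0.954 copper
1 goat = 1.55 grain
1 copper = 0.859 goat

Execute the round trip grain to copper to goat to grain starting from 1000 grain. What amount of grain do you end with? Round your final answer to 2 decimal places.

1270.20

1000 grain × 0.954 = 954 copper
954 copper × 0.859 = 819.486 goat
819.486 goat × 1.55 = 1270.2033 grain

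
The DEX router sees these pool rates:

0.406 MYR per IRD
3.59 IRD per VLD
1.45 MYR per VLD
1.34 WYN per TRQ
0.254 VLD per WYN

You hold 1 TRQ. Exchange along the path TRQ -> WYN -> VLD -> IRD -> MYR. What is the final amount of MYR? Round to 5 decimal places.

0.49609

1 TRQ × 1.34 = 1.34 WYN
1.34 WYN × 0.254 = 0.34036 VLD
0.34036 VLD × 3.59 = 1.2218924 IRD
1.2218924 IRD × 0.406 = 0.4960883144 MYR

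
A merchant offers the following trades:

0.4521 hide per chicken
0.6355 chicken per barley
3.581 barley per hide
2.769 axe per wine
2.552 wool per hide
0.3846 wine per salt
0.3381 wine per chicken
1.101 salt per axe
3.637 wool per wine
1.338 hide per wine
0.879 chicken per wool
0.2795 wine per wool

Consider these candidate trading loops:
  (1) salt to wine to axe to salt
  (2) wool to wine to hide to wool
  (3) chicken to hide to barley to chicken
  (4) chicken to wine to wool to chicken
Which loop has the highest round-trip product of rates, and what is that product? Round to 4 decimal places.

1.1725

(1) 0.3846 × 2.769 × 1.101 = 1.17252
(2) 0.2795 × 1.338 × 2.552 = 0.95437
(3) 0.4521 × 3.581 × 0.6355 = 1.02886
(4) 0.3381 × 3.637 × 0.879 = 1.08088
Highest is cycle (1) at 1.1725 (>1, arbitrage).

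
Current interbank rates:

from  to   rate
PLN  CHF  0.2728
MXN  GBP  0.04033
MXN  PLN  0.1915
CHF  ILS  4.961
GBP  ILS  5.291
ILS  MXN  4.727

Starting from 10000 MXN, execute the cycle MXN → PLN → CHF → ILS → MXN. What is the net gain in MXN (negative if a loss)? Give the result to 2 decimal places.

10000 MXN × 0.1915 = 1915 PLN
1915 PLN × 0.2728 = 522.412 CHF
522.412 CHF × 4.961 = 2591.685932 ILS
2591.685932 ILS × 4.727 = 12250.899400564 MXN
Net change: 12250.899400564 − 10000 = 2250.899400564 MXN

2250.90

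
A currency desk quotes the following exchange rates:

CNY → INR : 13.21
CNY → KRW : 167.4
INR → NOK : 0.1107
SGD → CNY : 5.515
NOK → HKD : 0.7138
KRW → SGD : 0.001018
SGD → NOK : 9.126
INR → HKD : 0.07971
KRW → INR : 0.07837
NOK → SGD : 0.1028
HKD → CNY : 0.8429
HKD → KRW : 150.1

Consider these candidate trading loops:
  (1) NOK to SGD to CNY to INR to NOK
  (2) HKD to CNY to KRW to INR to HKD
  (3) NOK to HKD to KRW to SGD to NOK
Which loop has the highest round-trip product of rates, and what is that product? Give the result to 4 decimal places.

0.9954

(1) 0.1028 × 5.515 × 13.21 × 0.1107 = 0.82907
(2) 0.8429 × 167.4 × 0.07837 × 0.07971 = 0.88144
(3) 0.7138 × 150.1 × 0.001018 × 9.126 = 0.99537
Highest is cycle (3) at 0.9954 (≤1, no arbitrage).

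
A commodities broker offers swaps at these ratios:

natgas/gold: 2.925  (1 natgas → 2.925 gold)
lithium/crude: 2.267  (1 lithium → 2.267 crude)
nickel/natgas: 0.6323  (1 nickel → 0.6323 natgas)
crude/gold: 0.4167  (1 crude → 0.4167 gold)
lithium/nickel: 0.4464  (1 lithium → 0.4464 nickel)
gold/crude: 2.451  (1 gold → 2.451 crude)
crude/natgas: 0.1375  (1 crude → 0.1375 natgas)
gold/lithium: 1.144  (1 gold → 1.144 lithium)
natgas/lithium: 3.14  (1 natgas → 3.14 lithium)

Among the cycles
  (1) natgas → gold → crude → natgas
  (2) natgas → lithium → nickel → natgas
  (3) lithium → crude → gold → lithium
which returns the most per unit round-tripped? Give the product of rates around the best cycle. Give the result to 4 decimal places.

1.0807

(1) 2.925 × 2.451 × 0.1375 = 0.98576
(2) 3.14 × 0.4464 × 0.6323 = 0.88629
(3) 2.267 × 0.4167 × 1.144 = 1.08069
Highest is cycle (3) at 1.0807 (>1, arbitrage).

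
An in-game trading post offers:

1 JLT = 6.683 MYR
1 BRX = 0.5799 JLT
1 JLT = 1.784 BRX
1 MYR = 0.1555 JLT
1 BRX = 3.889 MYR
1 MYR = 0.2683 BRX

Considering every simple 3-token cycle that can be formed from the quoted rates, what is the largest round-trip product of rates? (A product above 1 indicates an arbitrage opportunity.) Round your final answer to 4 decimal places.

MYR→JLT→BRX→MYR: 0.1555 × 1.784 × 3.889 = 1.07886
MYR→BRX→JLT→MYR: 0.2683 × 0.5799 × 6.683 = 1.03979
Maximum is MYR→JLT→BRX→MYR at 1.0789; arbitrage exists.

1.0789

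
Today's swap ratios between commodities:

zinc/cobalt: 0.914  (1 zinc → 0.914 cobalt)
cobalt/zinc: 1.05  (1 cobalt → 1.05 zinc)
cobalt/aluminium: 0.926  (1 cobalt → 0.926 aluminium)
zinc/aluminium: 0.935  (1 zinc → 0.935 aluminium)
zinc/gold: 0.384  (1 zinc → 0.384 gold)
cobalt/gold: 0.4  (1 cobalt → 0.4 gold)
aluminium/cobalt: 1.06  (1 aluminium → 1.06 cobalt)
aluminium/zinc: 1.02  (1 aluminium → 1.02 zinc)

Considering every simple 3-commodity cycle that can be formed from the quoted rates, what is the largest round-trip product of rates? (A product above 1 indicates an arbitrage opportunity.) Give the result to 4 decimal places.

1.0407

cobalt→zinc→aluminium→cobalt: 1.05 × 0.935 × 1.06 = 1.04066
cobalt→aluminium→zinc→cobalt: 0.926 × 1.02 × 0.914 = 0.86329
Maximum is cobalt→zinc→aluminium→cobalt at 1.0407; arbitrage exists.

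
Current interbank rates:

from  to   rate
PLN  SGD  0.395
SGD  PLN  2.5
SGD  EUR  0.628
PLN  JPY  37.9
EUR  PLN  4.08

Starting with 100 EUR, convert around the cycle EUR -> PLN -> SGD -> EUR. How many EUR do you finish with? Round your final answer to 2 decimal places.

100 EUR × 4.08 = 408 PLN
408 PLN × 0.395 = 161.16 SGD
161.16 SGD × 0.628 = 101.20848 EUR

101.21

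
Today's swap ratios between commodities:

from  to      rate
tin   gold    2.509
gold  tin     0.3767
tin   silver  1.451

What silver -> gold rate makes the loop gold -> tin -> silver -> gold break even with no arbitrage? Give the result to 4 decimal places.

1.8295

Known legs of the cycle: 0.3767 × 1.451 = 0.5465917
For no arbitrage the full-cycle product must be 1, so the missing rate is 1 / 0.5465917 ≈ 1.829519.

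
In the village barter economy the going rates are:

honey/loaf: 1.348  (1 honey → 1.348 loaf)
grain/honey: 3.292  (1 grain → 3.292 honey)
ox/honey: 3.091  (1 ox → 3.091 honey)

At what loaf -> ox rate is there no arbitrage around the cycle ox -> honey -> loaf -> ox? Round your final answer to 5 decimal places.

0.24000

Known legs of the cycle: 3.091 × 1.348 = 4.166668
For no arbitrage the full-cycle product must be 1, so the missing rate is 1 / 4.166668 ≈ 0.2399999.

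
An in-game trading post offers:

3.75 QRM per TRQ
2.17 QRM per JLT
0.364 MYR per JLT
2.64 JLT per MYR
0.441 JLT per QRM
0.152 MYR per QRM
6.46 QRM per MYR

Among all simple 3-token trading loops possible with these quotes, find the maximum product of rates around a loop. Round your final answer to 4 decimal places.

1.0370

QRM→JLT→MYR→QRM: 0.441 × 0.364 × 6.46 = 1.03699
QRM→MYR→JLT→QRM: 0.152 × 2.64 × 2.17 = 0.87078
Maximum is QRM→JLT→MYR→QRM at 1.0370; arbitrage exists.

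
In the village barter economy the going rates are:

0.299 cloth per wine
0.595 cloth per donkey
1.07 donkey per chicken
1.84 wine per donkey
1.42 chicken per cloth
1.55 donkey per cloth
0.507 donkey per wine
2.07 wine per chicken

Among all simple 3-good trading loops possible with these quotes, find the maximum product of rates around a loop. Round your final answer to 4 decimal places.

cloth→chicken→donkey→cloth: 1.42 × 1.07 × 0.595 = 0.90404
cloth→chicken→wine→cloth: 1.42 × 2.07 × 0.299 = 0.87888
cloth→donkey→wine→cloth: 1.55 × 1.84 × 0.299 = 0.85275
Maximum is cloth→chicken→donkey→cloth at 0.9040; no arbitrage — every cycle loses value.

0.9040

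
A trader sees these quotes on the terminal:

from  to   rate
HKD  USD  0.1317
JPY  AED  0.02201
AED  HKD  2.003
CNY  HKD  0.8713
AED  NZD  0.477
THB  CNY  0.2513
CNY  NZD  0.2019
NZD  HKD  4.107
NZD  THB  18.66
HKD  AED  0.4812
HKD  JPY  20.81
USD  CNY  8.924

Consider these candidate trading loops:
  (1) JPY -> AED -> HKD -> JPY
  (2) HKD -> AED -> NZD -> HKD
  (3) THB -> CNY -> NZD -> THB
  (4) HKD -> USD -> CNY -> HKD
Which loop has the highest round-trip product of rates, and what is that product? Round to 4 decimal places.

1.0240

(1) 0.02201 × 2.003 × 20.81 = 0.91743
(2) 0.4812 × 0.477 × 4.107 = 0.94269
(3) 0.2513 × 0.2019 × 18.66 = 0.94676
(4) 0.1317 × 8.924 × 0.8713 = 1.02403
Highest is cycle (4) at 1.0240 (>1, arbitrage).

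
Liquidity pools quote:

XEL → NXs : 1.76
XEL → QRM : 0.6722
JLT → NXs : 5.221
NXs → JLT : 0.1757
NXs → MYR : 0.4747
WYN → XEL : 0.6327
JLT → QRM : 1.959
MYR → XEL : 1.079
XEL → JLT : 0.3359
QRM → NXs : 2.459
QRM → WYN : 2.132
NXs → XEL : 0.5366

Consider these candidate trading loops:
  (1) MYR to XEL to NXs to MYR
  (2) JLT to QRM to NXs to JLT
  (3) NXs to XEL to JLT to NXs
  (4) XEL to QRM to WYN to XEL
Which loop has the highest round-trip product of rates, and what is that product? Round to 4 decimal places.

(1) 1.079 × 1.76 × 0.4747 = 0.90147
(2) 1.959 × 2.459 × 0.1757 = 0.84638
(3) 0.5366 × 0.3359 × 5.221 = 0.94105
(4) 0.6722 × 2.132 × 0.6327 = 0.90674
Highest is cycle (3) at 0.9411 (≤1, no arbitrage).

0.9411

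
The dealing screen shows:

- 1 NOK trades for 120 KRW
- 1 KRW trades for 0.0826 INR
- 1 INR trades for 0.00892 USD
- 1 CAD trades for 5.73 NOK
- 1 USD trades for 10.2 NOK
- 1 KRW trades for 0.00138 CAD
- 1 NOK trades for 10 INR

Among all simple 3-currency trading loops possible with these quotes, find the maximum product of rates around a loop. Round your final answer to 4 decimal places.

KRW→CAD→NOK→KRW: 0.00138 × 5.73 × 120 = 0.94889
INR→USD→NOK→INR: 0.00892 × 10.2 × 10 = 0.90984
Maximum is KRW→CAD→NOK→KRW at 0.9489; no arbitrage — every cycle loses value.

0.9489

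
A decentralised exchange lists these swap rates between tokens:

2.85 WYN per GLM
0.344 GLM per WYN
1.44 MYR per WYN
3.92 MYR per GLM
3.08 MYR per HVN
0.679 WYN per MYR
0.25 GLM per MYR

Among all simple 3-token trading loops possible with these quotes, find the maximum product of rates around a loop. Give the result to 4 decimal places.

1.0260

GLM→WYN→MYR→GLM: 2.85 × 1.44 × 0.25 = 1.02600
GLM→MYR→WYN→GLM: 3.92 × 0.679 × 0.344 = 0.91562
Maximum is GLM→WYN→MYR→GLM at 1.0260; arbitrage exists.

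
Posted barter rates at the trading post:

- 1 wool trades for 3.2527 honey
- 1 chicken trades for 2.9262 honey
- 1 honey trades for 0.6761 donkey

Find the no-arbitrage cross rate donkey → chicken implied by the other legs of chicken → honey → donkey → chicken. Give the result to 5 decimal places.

Known legs of the cycle: 2.9262 × 0.6761 = 1.97840382
For no arbitrage the full-cycle product must be 1, so the missing rate is 1 / 1.97840382 ≈ 0.5054580.

0.50546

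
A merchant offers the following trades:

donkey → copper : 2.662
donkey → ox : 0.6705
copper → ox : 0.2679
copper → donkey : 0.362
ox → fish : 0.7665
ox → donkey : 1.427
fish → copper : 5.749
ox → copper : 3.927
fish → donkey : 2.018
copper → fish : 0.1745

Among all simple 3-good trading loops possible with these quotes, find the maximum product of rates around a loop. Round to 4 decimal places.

1.1805

ox→fish→copper→ox: 0.7665 × 5.749 × 0.2679 = 1.18053
ox→fish→donkey→ox: 0.7665 × 2.018 × 0.6705 = 1.03713
ox→donkey→copper→ox: 1.427 × 2.662 × 0.2679 = 1.01766
ox→copper→donkey→ox: 3.927 × 0.362 × 0.6705 = 0.95317
fish→donkey→copper→fish: 2.018 × 2.662 × 0.1745 = 0.93740
Maximum is ox→fish→copper→ox at 1.1805; arbitrage exists.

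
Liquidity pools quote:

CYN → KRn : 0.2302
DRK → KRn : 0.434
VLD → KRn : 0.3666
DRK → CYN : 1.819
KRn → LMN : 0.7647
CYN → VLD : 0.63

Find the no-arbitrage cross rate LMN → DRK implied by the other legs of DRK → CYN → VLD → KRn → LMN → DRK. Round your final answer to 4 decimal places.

Known legs of the cycle: 1.819 × 0.63 × 0.3666 × 0.7647 = 0.3212601067494
For no arbitrage the full-cycle product must be 1, so the missing rate is 1 / 0.3212601067494 ≈ 3.112743.

3.1127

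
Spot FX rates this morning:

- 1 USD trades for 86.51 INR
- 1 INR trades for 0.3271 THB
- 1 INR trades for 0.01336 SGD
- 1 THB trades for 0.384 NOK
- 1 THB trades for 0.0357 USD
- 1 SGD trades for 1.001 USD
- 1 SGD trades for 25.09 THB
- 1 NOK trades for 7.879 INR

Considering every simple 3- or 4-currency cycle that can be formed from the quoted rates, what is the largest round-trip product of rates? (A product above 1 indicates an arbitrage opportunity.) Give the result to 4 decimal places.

1.1569

USD→INR→SGD→USD: 86.51 × 0.01336 × 1.001 = 1.15693
USD→INR→SGD→THB→USD: 86.51 × 0.01336 × 25.09 × 0.0357 = 1.03524
INR→SGD→THB→NOK→INR: 0.01336 × 25.09 × 0.384 × 7.879 = 1.01417
USD→INR→THB→USD: 86.51 × 0.3271 × 0.0357 = 1.01022
INR→THB→NOK→INR: 0.3271 × 0.384 × 7.879 = 0.98965
Maximum is USD→INR→SGD→USD at 1.1569; arbitrage exists.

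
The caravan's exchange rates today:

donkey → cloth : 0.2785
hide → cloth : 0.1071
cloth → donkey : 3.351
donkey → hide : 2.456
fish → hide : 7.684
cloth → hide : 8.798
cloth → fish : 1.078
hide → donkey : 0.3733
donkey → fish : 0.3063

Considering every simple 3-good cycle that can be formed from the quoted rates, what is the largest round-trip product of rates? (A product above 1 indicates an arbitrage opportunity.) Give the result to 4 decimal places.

0.9147

cloth→hide→donkey→cloth: 8.798 × 0.3733 × 0.2785 = 0.91468
cloth→fish→hide→cloth: 1.078 × 7.684 × 0.1071 = 0.88715
cloth→donkey→hide→cloth: 3.351 × 2.456 × 0.1071 = 0.88144
fish→hide→donkey→fish: 7.684 × 0.3733 × 0.3063 = 0.87860
Maximum is cloth→hide→donkey→cloth at 0.9147; no arbitrage — every cycle loses value.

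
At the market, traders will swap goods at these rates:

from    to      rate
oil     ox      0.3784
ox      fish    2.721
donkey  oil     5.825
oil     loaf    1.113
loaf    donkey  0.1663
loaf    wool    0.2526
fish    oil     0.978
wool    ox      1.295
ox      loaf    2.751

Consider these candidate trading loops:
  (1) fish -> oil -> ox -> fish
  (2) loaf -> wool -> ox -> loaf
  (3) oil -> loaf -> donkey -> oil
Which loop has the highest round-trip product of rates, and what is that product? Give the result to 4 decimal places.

(1) 0.978 × 0.3784 × 2.721 = 1.00697
(2) 0.2526 × 1.295 × 2.751 = 0.89990
(3) 1.113 × 0.1663 × 5.825 = 1.07816
Highest is cycle (3) at 1.0782 (>1, arbitrage).

1.0782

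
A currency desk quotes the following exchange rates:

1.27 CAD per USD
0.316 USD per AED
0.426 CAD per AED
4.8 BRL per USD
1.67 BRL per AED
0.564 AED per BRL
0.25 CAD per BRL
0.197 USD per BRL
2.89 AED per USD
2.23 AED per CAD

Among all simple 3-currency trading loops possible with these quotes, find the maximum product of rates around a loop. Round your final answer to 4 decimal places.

0.9508

USD→AED→BRL→USD: 2.89 × 1.67 × 0.197 = 0.95078
CAD→AED→BRL→CAD: 2.23 × 1.67 × 0.25 = 0.93103
USD→CAD→AED→USD: 1.27 × 2.23 × 0.316 = 0.89494
USD→BRL→AED→USD: 4.8 × 0.564 × 0.316 = 0.85548
Maximum is USD→AED→BRL→USD at 0.9508; no arbitrage — every cycle loses value.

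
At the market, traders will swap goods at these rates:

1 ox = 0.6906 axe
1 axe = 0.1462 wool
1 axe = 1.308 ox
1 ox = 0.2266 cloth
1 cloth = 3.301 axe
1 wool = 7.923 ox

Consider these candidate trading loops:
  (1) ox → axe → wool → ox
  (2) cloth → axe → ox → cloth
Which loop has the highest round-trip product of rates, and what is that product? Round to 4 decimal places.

(1) 0.6906 × 0.1462 × 7.923 = 0.79995
(2) 3.301 × 1.308 × 0.2266 = 0.97839
Highest is cycle (2) at 0.9784 (≤1, no arbitrage).

0.9784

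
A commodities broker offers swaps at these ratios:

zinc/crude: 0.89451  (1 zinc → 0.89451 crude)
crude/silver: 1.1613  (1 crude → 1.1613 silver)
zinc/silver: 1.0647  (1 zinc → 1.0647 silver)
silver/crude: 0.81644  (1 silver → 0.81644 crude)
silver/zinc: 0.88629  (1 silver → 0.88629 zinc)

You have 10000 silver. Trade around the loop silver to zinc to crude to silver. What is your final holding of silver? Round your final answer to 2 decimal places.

10000 silver × 0.88629 = 8862.9 zinc
8862.9 zinc × 0.89451 = 7927.952679 crude
7927.952679 crude × 1.1613 = 9206.7314461227 silver

9206.73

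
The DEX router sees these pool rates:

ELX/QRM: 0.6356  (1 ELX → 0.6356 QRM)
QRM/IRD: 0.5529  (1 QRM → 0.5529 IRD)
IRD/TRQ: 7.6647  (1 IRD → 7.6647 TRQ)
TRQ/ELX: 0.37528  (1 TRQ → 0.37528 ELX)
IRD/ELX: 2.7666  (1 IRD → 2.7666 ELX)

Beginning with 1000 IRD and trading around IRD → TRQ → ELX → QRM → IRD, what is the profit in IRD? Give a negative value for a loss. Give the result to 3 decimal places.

1000 IRD × 7.6647 = 7664.7 TRQ
7664.7 TRQ × 0.37528 = 2876.408616 ELX
2876.408616 ELX × 0.6356 = 1828.2453163296 QRM
1828.2453163296 QRM × 0.5529 = 1010.83683539863584 IRD
Net change: 1010.83683539863584 − 1000 = 10.83683539863584 IRD

10.837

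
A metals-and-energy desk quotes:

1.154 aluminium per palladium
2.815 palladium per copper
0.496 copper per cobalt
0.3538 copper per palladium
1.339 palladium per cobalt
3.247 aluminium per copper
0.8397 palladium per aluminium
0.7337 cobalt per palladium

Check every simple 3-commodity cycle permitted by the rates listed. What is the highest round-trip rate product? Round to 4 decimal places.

1.0244

copper→palladium→cobalt→copper: 2.815 × 0.7337 × 0.496 = 1.02442
copper→aluminium→palladium→copper: 3.247 × 0.8397 × 0.3538 = 0.96464
Maximum is copper→palladium→cobalt→copper at 1.0244; arbitrage exists.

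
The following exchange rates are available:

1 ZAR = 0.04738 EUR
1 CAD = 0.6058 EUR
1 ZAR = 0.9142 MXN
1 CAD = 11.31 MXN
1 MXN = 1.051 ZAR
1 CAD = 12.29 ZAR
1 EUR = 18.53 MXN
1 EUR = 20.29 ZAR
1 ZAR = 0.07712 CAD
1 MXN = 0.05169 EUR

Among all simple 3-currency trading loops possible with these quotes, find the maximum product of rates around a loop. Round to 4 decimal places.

0.9588

EUR→ZAR→MXN→EUR: 20.29 × 0.9142 × 0.05169 = 0.95880
EUR→ZAR→CAD→EUR: 20.29 × 0.07712 × 0.6058 = 0.94793
EUR→MXN→ZAR→EUR: 18.53 × 1.051 × 0.04738 = 0.92273
CAD→MXN→ZAR→CAD: 11.31 × 1.051 × 0.07712 = 0.91671
Maximum is EUR→ZAR→MXN→EUR at 0.9588; no arbitrage — every cycle loses value.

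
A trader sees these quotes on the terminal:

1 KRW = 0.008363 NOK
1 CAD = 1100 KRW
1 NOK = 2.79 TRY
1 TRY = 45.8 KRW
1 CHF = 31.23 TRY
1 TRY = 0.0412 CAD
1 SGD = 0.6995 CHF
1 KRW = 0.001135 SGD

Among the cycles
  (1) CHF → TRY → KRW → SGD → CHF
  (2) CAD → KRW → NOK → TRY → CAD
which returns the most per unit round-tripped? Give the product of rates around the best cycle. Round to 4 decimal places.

1.1356

(1) 31.23 × 45.8 × 0.001135 × 0.6995 = 1.13559
(2) 1100 × 0.008363 × 2.79 × 0.0412 = 1.05744
Highest is cycle (1) at 1.1356 (>1, arbitrage).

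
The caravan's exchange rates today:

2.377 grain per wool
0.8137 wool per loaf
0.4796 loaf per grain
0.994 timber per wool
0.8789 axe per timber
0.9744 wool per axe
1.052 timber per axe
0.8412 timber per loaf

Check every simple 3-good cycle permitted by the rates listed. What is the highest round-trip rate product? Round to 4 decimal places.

loaf→wool→grain→loaf: 0.8137 × 2.377 × 0.4796 = 0.92763
axe→wool→timber→axe: 0.9744 × 0.994 × 0.8789 = 0.85126
Maximum is loaf→wool→grain→loaf at 0.9276; no arbitrage — every cycle loses value.

0.9276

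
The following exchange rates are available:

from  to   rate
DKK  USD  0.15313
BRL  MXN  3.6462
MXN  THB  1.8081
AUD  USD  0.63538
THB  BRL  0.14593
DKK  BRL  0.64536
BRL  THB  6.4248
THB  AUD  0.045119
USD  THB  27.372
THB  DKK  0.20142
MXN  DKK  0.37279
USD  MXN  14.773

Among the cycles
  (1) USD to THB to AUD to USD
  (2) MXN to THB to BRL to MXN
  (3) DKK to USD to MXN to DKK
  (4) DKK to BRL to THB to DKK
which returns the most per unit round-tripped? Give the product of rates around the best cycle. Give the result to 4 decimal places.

0.9621

(1) 27.372 × 0.045119 × 0.63538 = 0.78469
(2) 1.8081 × 0.14593 × 3.6462 = 0.96207
(3) 0.15313 × 14.773 × 0.37279 = 0.84332
(4) 0.64536 × 6.4248 × 0.20142 = 0.83515
Highest is cycle (2) at 0.9621 (≤1, no arbitrage).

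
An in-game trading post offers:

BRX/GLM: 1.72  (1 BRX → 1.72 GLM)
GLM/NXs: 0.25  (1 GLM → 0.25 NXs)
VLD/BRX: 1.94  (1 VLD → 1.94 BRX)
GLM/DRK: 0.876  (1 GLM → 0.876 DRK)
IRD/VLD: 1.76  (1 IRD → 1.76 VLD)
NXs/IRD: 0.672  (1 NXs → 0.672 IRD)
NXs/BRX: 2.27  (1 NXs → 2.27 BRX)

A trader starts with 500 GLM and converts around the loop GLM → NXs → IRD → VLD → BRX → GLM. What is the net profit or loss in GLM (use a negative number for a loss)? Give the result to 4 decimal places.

-6.6875

500 GLM × 0.25 = 125 NXs
125 NXs × 0.672 = 84 IRD
84 IRD × 1.76 = 147.84 VLD
147.84 VLD × 1.94 = 286.8096 BRX
286.8096 BRX × 1.72 = 493.312512 GLM
Net change: 493.312512 − 500 = -6.687488 GLM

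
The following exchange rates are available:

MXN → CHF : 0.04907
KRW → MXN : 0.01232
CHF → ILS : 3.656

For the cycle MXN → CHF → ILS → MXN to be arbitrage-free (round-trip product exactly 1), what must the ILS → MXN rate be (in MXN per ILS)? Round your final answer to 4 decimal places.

5.5741

Known legs of the cycle: 0.04907 × 3.656 = 0.17939992
For no arbitrage the full-cycle product must be 1, so the missing rate is 1 / 0.17939992 ≈ 5.574138.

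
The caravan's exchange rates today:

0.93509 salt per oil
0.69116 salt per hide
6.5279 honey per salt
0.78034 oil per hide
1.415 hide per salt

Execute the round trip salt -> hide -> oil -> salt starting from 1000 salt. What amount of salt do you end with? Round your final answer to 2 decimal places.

1032.51

1000 salt × 1.415 = 1415 hide
1415 hide × 0.78034 = 1104.1811 oil
1104.1811 oil × 0.93509 = 1032.508704799 salt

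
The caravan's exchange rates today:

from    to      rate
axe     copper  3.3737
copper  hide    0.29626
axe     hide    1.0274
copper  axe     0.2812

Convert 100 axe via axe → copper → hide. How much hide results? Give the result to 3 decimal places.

99.949

100 axe × 3.3737 = 337.37 copper
337.37 copper × 0.29626 = 99.9492362 hide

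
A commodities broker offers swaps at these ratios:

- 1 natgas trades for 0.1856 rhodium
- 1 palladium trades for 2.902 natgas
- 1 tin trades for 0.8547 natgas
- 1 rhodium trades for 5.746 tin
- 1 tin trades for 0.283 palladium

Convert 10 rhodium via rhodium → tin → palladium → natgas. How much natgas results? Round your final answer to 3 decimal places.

10 rhodium × 5.746 = 57.46 tin
57.46 tin × 0.283 = 16.26118 palladium
16.26118 palladium × 2.902 = 47.18994436 natgas

47.190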